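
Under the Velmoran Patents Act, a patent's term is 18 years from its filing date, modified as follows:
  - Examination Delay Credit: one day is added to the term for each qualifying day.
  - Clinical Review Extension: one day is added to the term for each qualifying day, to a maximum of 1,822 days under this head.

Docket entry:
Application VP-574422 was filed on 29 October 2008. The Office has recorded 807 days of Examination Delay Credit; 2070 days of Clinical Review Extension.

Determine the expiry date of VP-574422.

Base term: filing date + 18 years → 29 October 2026.
Examination Delay Credit: +807 days → 13 January 2029.
Clinical Review Extension: 2070 days claimed exceeds the 1822-day cap, so +1822 days → 9 January 2034.

January 9, 2034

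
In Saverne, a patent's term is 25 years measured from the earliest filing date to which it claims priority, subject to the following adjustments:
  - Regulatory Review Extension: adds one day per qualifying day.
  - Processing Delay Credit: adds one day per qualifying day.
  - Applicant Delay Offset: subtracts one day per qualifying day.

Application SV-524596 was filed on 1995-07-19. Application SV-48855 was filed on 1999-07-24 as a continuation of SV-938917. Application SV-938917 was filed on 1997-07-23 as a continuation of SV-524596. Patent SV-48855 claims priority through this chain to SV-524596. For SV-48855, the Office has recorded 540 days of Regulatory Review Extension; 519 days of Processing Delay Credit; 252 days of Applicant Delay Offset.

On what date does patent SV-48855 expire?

2022-10-04

Earliest priority filing: 19 July 1995.
Base term: 19 July 1995 + 25 years → 19 July 2020.
Regulatory Review Extension: +540 days → 10 January 2022.
Processing Delay Credit: +519 days → 13 June 2023.
Applicant Delay Offset: −252 days → 4 October 2022.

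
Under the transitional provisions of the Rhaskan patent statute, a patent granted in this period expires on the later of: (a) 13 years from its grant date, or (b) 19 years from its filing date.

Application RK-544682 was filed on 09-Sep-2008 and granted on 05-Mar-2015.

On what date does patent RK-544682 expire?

March 5, 2028

(a) grant + 13 years → 5 March 2028.
(b) filing + 19 years → 9 September 2027.
Later of the two: 5 March 2028.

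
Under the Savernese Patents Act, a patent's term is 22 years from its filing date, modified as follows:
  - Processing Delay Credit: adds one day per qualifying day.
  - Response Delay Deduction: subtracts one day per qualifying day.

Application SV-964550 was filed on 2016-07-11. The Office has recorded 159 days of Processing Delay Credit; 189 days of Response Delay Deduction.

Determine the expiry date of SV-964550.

June 11, 2038

Base term: filing date + 22 years → 11 July 2038.
Processing Delay Credit: +159 days → 17 December 2038.
Response Delay Deduction: −189 days → 11 June 2038.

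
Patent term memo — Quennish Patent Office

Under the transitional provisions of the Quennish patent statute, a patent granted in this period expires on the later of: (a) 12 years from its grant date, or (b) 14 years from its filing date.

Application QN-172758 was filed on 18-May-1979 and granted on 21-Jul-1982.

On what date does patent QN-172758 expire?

(a) grant + 12 years → 21 July 1994.
(b) filing + 14 years → 18 May 1993.
Later of the two: 21 July 1994.

July 21, 1994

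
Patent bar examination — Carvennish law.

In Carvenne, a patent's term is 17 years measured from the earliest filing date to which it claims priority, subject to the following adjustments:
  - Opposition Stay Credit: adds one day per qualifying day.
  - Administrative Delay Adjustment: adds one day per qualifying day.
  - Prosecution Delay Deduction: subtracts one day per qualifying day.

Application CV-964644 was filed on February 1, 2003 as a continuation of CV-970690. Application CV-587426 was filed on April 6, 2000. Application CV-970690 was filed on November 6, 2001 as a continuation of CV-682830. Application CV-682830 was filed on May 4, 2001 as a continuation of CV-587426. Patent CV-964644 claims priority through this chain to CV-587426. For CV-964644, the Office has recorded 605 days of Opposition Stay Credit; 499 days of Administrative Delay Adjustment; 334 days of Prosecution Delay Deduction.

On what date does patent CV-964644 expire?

Earliest priority filing: 6 April 2000.
Base term: 6 April 2000 + 17 years → 6 April 2017.
Opposition Stay Credit: +605 days → 2 December 2018.
Administrative Delay Adjustment: +499 days → 14 April 2020.
Prosecution Delay Deduction: −334 days → 16 May 2019.

May 16, 2019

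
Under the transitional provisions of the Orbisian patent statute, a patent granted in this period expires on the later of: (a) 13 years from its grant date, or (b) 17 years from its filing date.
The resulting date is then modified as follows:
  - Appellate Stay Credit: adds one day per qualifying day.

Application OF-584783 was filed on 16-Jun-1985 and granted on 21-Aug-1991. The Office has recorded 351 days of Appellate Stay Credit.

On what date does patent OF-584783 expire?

(a) grant + 13 years → 21 August 2004.
(b) filing + 17 years → 16 June 2002.
Later of the two: 21 August 2004.
Appellate Stay Credit: +351 days → 7 August 2005.

August 7, 2005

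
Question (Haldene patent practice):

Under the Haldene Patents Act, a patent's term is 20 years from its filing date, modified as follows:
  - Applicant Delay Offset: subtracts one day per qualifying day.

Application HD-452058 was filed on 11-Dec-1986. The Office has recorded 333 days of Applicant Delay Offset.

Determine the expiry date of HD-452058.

Base term: filing date + 20 years → 11 December 2006.
Applicant Delay Offset: −333 days → 12 January 2006.

2006-01-12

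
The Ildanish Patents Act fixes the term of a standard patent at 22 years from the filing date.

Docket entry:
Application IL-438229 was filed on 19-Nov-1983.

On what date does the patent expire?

November 19, 2005

Filing date + 22 years → 19 November 2005.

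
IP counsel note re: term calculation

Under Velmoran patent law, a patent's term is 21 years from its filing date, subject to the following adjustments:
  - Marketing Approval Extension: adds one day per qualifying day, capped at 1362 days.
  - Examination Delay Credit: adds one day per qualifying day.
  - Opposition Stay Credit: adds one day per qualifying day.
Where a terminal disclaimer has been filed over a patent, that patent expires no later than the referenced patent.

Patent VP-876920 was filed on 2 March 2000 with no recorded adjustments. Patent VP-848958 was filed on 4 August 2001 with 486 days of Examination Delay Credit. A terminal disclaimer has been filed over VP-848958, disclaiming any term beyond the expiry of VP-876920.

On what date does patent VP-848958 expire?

Natural term of VP-848958:
  Base: filing + 21 years → 4 August 2022.
  Examination Delay Credit: +486 days → 3 December 2023.
Expiry of referenced patent VP-876920:
  Base: filing + 21 years → 2 March 2021.
Terminal disclaimer: VP-848958 expires on the earlier of 3 December 2023 and 2 March 2021.

2021-03-02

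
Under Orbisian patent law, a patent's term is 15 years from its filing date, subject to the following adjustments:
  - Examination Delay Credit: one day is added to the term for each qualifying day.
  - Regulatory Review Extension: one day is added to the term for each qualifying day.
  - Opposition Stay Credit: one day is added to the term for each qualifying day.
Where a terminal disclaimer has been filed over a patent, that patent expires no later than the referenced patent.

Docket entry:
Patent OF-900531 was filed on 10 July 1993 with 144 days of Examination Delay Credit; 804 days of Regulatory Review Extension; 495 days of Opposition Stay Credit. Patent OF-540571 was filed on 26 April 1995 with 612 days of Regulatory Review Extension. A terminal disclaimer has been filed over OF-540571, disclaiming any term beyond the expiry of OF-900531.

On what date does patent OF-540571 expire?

December 29, 2011

Natural term of OF-540571:
  Base: filing + 15 years → 26 April 2010.
  Regulatory Review Extension: +612 days → 29 December 2011.
Expiry of referenced patent OF-900531:
  Base: filing + 15 years → 10 July 2008.
  Examination Delay Credit: +144 days → 1 December 2008.
  Regulatory Review Extension: +804 days → 13 February 2011.
  Opposition Stay Credit: +495 days → 22 June 2012.
Terminal disclaimer: OF-540571 expires on the earlier of 29 December 2011 and 22 June 2012.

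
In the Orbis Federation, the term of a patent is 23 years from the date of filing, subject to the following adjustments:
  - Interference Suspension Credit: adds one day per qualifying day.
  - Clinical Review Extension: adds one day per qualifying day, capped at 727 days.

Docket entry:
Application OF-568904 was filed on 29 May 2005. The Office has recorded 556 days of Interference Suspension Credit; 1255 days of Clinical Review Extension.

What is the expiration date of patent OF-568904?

Base term: filing date + 23 years → 29 May 2028.
Interference Suspension Credit: +556 days → 6 December 2029.
Clinical Review Extension: 1255 days claimed exceeds the 727-day cap, so +727 days → 3 December 2031.

December 3, 2031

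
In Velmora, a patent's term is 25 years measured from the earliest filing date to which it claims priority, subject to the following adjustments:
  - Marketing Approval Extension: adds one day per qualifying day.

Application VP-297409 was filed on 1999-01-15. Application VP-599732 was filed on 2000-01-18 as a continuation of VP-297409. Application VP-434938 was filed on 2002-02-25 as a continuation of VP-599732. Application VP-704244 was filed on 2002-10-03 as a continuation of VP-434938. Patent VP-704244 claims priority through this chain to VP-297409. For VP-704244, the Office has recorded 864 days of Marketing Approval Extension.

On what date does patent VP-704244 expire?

2026-05-28

Earliest priority filing: 15 January 1999.
Base term: 15 January 1999 + 25 years → 15 January 2024.
Marketing Approval Extension: +864 days → 28 May 2026.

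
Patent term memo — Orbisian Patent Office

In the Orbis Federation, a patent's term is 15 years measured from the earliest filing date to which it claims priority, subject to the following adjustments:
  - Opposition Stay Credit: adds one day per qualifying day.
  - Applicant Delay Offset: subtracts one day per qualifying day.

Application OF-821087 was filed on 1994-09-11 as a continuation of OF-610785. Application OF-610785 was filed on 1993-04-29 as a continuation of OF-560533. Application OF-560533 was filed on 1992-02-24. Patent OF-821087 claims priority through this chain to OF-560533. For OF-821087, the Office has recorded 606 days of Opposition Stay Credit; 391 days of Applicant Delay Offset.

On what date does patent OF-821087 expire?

Earliest priority filing: 24 February 1992.
Base term: 24 February 1992 + 15 years → 24 February 2007.
Opposition Stay Credit: +606 days → 22 October 2008.
Applicant Delay Offset: −391 days → 27 September 2007.

September 27, 2007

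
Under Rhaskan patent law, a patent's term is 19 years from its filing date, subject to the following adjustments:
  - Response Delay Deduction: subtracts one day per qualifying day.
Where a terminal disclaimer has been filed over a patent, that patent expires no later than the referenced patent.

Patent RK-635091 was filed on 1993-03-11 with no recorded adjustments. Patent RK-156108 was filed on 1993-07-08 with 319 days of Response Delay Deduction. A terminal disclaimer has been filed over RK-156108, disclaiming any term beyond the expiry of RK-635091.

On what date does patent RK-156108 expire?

August 24, 2011

Natural term of RK-156108:
  Base: filing + 19 years → 8 July 2012.
  Response Delay Deduction: −319 days → 24 August 2011.
Expiry of referenced patent RK-635091:
  Base: filing + 19 years → 11 March 2012.
Terminal disclaimer: RK-156108 expires on the earlier of 24 August 2011 and 11 March 2012.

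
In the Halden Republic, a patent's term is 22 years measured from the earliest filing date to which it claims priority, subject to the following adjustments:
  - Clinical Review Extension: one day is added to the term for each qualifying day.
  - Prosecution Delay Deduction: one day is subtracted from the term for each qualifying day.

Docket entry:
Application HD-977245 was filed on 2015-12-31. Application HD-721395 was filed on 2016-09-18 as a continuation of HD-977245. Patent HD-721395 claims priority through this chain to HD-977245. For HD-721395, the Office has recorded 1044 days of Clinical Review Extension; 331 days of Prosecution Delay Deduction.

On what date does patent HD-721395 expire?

Earliest priority filing: 31 December 2015.
Base term: 31 December 2015 + 22 years → 31 December 2037.
Clinical Review Extension: +1044 days → 9 November 2040.
Prosecution Delay Deduction: −331 days → 14 December 2039.

December 14, 2039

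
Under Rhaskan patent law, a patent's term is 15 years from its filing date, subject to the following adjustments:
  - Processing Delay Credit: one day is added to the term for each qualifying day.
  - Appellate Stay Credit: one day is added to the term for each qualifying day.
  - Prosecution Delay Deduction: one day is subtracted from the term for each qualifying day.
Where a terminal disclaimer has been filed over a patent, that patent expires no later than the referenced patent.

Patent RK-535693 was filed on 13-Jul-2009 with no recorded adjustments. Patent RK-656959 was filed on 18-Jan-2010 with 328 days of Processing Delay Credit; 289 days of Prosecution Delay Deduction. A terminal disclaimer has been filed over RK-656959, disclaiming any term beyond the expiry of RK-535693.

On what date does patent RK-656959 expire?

July 13, 2024

Natural term of RK-656959:
  Base: filing + 15 years → 18 January 2025.
  Processing Delay Credit: +328 days → 12 December 2025.
  Prosecution Delay Deduction: −289 days → 26 February 2025.
Expiry of referenced patent RK-535693:
  Base: filing + 15 years → 13 July 2024.
Terminal disclaimer: RK-656959 expires on the earlier of 26 February 2025 and 13 July 2024.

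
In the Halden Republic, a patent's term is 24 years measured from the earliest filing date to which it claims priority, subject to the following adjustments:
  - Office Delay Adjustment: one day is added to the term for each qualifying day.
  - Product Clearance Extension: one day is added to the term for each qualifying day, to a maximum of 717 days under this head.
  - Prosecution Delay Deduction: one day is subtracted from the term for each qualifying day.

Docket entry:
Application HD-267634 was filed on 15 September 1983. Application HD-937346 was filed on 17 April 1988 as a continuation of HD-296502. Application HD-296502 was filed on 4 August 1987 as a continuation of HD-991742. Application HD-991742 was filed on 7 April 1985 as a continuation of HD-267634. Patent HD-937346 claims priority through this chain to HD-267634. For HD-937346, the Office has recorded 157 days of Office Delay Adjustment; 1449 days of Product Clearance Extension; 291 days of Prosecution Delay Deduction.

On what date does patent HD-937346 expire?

Earliest priority filing: 15 September 1983.
Base term: 15 September 1983 + 24 years → 15 September 2007.
Office Delay Adjustment: +157 days → 19 February 2008.
Product Clearance Extension: 1449 days claimed exceeds the 717-day cap, so +717 days → 5 February 2010.
Prosecution Delay Deduction: −291 days → 20 April 2009.

2009-04-20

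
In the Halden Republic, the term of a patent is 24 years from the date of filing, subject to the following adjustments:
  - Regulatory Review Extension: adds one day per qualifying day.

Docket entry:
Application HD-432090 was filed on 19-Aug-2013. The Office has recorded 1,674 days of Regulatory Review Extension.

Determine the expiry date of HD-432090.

2042-03-20

Base term: filing date + 24 years → 19 August 2037.
Regulatory Review Extension: +1674 days → 20 March 2042.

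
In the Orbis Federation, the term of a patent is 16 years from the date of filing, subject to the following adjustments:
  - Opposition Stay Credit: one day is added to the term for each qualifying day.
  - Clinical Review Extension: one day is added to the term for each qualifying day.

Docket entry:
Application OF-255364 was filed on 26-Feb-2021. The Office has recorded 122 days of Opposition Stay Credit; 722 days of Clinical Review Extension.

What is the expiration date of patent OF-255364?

Base term: filing date + 16 years → 26 February 2037.
Opposition Stay Credit: +122 days → 28 June 2037.
Clinical Review Extension: +722 days → 20 June 2039.

June 20, 2039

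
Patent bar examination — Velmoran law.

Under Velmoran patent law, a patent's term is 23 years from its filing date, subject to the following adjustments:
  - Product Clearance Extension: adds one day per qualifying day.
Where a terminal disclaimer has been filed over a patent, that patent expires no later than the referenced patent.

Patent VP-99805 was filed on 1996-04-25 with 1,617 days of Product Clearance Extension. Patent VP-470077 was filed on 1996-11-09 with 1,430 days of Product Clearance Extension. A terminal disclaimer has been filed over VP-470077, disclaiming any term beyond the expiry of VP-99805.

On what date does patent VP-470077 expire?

Natural term of VP-470077:
  Base: filing + 23 years → 9 November 2019.
  Product Clearance Extension: +1430 days → 9 October 2023.
Expiry of referenced patent VP-99805:
  Base: filing + 23 years → 25 April 2019.
  Product Clearance Extension: +1617 days → 28 September 2023.
Terminal disclaimer: VP-470077 expires on the earlier of 9 October 2023 and 28 September 2023.

2023-09-28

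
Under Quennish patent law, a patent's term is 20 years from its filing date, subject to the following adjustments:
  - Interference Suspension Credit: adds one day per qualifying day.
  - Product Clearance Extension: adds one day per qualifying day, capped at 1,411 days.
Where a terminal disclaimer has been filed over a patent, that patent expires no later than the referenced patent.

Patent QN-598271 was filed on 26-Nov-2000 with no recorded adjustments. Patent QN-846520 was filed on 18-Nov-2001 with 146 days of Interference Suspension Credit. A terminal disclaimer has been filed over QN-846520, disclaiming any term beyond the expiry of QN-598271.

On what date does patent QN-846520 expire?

Natural term of QN-846520:
  Base: filing + 20 years → 18 November 2021.
  Interference Suspension Credit: +146 days → 13 April 2022.
Expiry of referenced patent QN-598271:
  Base: filing + 20 years → 26 November 2020.
Terminal disclaimer: QN-846520 expires on the earlier of 13 April 2022 and 26 November 2020.

November 26, 2020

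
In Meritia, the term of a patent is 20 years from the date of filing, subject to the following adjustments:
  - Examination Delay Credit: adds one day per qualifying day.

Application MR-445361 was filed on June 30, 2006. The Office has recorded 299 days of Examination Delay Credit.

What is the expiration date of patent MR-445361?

Base term: filing date + 20 years → 30 June 2026.
Examination Delay Credit: +299 days → 25 April 2027.

2027-04-25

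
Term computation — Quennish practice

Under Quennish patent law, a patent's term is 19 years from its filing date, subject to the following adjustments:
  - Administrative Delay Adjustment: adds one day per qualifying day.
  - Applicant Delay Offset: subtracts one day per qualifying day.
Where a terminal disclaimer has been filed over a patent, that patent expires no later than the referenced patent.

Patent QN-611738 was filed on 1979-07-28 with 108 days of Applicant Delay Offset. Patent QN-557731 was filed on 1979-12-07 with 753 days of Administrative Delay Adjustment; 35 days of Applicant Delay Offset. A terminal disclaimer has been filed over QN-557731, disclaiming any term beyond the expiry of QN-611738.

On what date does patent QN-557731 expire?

Natural term of QN-557731:
  Base: filing + 19 years → 7 December 1998.
  Administrative Delay Adjustment: +753 days → 29 December 2000.
  Applicant Delay Offset: −35 days → 24 November 2000.
Expiry of referenced patent QN-611738:
  Base: filing + 19 years → 28 July 1998.
  Applicant Delay Offset: −108 days → 11 April 1998.
Terminal disclaimer: QN-557731 expires on the earlier of 24 November 2000 and 11 April 1998.

1998-04-11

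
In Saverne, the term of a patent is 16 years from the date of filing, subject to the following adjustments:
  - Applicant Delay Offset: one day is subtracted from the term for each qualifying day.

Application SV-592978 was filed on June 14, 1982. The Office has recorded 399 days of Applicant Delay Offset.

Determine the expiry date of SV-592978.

1997-05-11

Base term: filing date + 16 years → 14 June 1998.
Applicant Delay Offset: −399 days → 11 May 1997.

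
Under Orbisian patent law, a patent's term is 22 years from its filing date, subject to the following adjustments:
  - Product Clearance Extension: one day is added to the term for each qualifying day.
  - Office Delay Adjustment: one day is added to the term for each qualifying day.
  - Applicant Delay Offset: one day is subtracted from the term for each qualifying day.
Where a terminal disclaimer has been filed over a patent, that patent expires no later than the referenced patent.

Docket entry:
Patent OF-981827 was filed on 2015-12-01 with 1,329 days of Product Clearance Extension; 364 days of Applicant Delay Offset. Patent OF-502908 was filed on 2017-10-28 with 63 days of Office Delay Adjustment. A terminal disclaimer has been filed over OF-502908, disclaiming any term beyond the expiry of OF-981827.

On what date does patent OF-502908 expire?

December 30, 2039

Natural term of OF-502908:
  Base: filing + 22 years → 28 October 2039.
  Office Delay Adjustment: +63 days → 30 December 2039.
Expiry of referenced patent OF-981827:
  Base: filing + 22 years → 1 December 2037.
  Product Clearance Extension: +1329 days → 22 July 2041.
  Applicant Delay Offset: −364 days → 23 July 2040.
Terminal disclaimer: OF-502908 expires on the earlier of 30 December 2039 and 23 July 2040.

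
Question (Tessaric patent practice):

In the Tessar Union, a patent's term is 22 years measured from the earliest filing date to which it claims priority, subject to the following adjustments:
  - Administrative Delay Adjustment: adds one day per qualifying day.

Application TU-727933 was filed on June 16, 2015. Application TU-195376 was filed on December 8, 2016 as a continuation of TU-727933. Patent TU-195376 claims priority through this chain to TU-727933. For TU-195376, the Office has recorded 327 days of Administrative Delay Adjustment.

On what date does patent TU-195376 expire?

May 9, 2038

Earliest priority filing: 16 June 2015.
Base term: 16 June 2015 + 22 years → 16 June 2037.
Administrative Delay Adjustment: +327 days → 9 May 2038.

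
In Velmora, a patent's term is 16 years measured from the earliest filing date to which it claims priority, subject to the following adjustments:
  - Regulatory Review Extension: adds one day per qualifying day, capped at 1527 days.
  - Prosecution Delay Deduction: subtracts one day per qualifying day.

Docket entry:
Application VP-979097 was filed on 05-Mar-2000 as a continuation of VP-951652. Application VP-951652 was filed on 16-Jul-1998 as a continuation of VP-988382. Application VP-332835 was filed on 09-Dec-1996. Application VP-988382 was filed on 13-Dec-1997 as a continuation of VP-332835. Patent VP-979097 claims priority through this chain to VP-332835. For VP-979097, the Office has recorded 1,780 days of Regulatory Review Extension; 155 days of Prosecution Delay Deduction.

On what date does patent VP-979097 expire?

September 11, 2016

Earliest priority filing: 9 December 1996.
Base term: 9 December 1996 + 16 years → 9 December 2012.
Regulatory Review Extension: 1780 days claimed exceeds the 1527-day cap, so +1527 days → 13 February 2017.
Prosecution Delay Deduction: −155 days → 11 September 2016.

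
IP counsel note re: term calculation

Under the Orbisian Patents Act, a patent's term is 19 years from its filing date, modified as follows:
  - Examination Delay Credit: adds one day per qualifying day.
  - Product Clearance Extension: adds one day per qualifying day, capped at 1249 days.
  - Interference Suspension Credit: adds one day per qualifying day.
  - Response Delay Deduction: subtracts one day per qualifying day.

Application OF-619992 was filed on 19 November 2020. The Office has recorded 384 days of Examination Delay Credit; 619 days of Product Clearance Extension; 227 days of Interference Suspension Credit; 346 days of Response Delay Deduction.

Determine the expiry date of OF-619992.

Base term: filing date + 19 years → 19 November 2039.
Examination Delay Credit: +384 days → 7 December 2040.
Product Clearance Extension: 619 days (within the 1249-day cap) → +619 days → 18 August 2042.
Interference Suspension Credit: +227 days → 2 April 2043.
Response Delay Deduction: −346 days → 21 April 2042.

April 21, 2042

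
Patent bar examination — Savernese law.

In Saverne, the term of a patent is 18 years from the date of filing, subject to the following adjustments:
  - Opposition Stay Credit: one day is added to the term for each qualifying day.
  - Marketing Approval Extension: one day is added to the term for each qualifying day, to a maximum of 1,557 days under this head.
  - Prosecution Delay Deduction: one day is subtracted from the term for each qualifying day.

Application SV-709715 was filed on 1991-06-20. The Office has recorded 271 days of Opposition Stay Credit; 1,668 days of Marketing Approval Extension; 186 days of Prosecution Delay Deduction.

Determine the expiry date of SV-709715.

2013-12-18

Base term: filing date + 18 years → 20 June 2009.
Opposition Stay Credit: +271 days → 18 March 2010.
Marketing Approval Extension: 1668 days claimed exceeds the 1557-day cap, so +1557 days → 22 June 2014.
Prosecution Delay Deduction: −186 days → 18 December 2013.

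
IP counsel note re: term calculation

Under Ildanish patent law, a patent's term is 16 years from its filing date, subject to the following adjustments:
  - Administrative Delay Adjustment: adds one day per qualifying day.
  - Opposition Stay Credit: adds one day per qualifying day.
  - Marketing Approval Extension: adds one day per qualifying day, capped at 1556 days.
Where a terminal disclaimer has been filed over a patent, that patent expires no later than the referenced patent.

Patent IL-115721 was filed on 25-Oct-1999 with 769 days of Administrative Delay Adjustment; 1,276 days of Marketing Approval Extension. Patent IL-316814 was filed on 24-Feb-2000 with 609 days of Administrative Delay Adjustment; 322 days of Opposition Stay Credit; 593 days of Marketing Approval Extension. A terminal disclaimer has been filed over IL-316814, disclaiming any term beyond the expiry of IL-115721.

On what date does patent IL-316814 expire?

2020-04-27

Natural term of IL-316814:
  Base: filing + 16 years → 24 February 2016.
  Administrative Delay Adjustment: +609 days → 25 October 2017.
  Opposition Stay Credit: +322 days → 12 September 2018.
  Marketing Approval Extension: 593 days (within the 1556-day cap) → +593 days → 27 April 2020.
Expiry of referenced patent IL-115721:
  Base: filing + 16 years → 25 October 2015.
  Administrative Delay Adjustment: +769 days → 2 December 2017.
  Marketing Approval Extension: 1276 days (within the 1556-day cap) → +1276 days → 31 May 2021.
Terminal disclaimer: IL-316814 expires on the earlier of 27 April 2020 and 31 May 2021.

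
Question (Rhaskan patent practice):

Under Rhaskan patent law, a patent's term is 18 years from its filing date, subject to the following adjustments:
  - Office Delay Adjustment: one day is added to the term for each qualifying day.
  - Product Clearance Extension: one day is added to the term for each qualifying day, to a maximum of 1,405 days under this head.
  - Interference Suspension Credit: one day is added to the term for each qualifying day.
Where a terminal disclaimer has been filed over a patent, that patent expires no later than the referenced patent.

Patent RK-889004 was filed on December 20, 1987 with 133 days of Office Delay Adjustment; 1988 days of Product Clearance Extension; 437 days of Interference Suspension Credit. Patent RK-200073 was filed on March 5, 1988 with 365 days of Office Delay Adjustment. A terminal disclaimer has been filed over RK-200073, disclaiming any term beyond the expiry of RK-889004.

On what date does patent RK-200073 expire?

Natural term of RK-200073:
  Base: filing + 18 years → 5 March 2006.
  Office Delay Adjustment: +365 days → 5 March 2007.
Expiry of referenced patent RK-889004:
  Base: filing + 18 years → 20 December 2005.
  Office Delay Adjustment: +133 days → 2 May 2006.
  Product Clearance Extension: 1988 days claimed exceeds the 1405-day cap, so +1405 days → 7 March 2010.
  Interference Suspension Credit: +437 days → 18 May 2011.
Terminal disclaimer: RK-200073 expires on the earlier of 5 March 2007 and 18 May 2011.

2007-03-05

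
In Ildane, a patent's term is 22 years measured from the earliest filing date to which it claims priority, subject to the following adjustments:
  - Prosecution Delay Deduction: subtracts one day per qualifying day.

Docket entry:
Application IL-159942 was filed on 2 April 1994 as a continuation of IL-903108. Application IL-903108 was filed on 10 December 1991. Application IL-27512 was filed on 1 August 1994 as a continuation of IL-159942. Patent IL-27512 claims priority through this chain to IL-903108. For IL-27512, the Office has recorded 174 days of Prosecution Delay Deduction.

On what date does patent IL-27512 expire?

Earliest priority filing: 10 December 1991.
Base term: 10 December 1991 + 22 years → 10 December 2013.
Prosecution Delay Deduction: −174 days → 19 June 2013.

2013-06-19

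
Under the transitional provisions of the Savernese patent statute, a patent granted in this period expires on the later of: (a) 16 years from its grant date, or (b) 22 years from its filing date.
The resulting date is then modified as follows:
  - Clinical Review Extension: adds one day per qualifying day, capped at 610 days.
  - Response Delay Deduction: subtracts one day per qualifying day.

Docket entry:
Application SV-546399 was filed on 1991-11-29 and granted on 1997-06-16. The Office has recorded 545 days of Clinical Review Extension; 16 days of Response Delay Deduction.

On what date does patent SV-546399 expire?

(a) grant + 16 years → 16 June 2013.
(b) filing + 22 years → 29 November 2013.
Later of the two: 29 November 2013.
Clinical Review Extension: 545 days (within the 610-day cap) → +545 days → 28 May 2015.
Response Delay Deduction: −16 days → 12 May 2015.

May 12, 2015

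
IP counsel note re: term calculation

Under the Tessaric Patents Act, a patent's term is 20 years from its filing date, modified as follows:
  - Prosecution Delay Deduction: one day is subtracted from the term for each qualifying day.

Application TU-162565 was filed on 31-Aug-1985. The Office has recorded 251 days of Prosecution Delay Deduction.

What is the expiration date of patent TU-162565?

Base term: filing date + 20 years → 31 August 2005.
Prosecution Delay Deduction: −251 days → 23 December 2004.

December 23, 2004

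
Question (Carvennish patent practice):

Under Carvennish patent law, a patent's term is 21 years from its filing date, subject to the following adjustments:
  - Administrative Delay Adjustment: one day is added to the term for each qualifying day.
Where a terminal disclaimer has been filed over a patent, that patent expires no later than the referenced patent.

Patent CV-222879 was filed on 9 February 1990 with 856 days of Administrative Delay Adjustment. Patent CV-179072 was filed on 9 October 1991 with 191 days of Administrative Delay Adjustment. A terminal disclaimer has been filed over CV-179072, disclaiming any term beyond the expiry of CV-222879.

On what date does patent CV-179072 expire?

Natural term of CV-179072:
  Base: filing + 21 years → 9 October 2012.
  Administrative Delay Adjustment: +191 days → 18 April 2013.
Expiry of referenced patent CV-222879:
  Base: filing + 21 years → 9 February 2011.
  Administrative Delay Adjustment: +856 days → 14 June 2013.
Terminal disclaimer: CV-179072 expires on the earlier of 18 April 2013 and 14 June 2013.

2013-04-18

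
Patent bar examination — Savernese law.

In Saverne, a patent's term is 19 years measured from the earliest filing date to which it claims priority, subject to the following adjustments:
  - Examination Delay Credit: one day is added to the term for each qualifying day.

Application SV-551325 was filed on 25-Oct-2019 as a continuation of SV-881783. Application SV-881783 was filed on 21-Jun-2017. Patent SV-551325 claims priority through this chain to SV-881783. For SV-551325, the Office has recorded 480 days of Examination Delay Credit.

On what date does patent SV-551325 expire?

Earliest priority filing: 21 June 2017.
Base term: 21 June 2017 + 19 years → 21 June 2036.
Examination Delay Credit: +480 days → 14 October 2037.

October 14, 2037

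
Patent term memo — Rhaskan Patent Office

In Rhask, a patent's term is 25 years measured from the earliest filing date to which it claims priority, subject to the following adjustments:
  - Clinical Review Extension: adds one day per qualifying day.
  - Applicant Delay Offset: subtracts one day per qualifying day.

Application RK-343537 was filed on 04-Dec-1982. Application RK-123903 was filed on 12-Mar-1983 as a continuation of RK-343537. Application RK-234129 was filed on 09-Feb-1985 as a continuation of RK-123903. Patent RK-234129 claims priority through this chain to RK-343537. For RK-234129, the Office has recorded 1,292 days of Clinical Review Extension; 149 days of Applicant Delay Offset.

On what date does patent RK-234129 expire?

January 20, 2011

Earliest priority filing: 4 December 1982.
Base term: 4 December 1982 + 25 years → 4 December 2007.
Clinical Review Extension: +1292 days → 18 June 2011.
Applicant Delay Offset: −149 days → 20 January 2011.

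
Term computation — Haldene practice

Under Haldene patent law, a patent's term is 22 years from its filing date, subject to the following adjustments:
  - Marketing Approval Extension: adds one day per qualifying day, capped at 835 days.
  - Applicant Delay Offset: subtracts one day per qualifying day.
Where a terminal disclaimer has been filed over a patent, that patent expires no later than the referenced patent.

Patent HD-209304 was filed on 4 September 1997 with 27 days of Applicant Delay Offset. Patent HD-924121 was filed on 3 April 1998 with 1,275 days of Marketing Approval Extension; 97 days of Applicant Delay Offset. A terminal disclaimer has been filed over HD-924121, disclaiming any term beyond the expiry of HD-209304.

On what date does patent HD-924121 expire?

Natural term of HD-924121:
  Base: filing + 22 years → 3 April 2020.
  Marketing Approval Extension: 1275 days claimed exceeds the 835-day cap, so +835 days → 17 July 2022.
  Applicant Delay Offset: −97 days → 11 April 2022.
Expiry of referenced patent HD-209304:
  Base: filing + 22 years → 4 September 2019.
  Applicant Delay Offset: −27 days → 8 August 2019.
Terminal disclaimer: HD-924121 expires on the earlier of 11 April 2022 and 8 August 2019.

2019-08-08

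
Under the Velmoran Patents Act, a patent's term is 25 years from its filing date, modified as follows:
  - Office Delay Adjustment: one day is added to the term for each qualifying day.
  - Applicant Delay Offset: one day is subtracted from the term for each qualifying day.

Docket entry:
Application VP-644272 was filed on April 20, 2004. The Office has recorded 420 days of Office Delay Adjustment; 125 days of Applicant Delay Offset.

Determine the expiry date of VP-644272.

2030-02-09

Base term: filing date + 25 years → 20 April 2029.
Office Delay Adjustment: +420 days → 14 June 2030.
Applicant Delay Offset: −125 days → 9 February 2030.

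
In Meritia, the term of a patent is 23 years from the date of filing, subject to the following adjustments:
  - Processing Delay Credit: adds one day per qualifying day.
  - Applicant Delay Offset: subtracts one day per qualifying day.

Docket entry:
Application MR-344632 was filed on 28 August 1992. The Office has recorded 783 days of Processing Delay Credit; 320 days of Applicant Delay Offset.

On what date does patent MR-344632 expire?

2016-12-03

Base term: filing date + 23 years → 28 August 2015.
Processing Delay Credit: +783 days → 19 October 2017.
Applicant Delay Offset: −320 days → 3 December 2016.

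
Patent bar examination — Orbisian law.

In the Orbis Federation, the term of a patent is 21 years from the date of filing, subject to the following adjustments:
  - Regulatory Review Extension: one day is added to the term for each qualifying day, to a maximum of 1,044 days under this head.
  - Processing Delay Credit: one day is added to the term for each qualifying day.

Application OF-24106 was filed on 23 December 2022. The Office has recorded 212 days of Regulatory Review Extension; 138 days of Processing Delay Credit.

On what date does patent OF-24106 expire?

2044-12-07

Base term: filing date + 21 years → 23 December 2043.
Regulatory Review Extension: 212 days (within the 1044-day cap) → +212 days → 22 July 2044.
Processing Delay Credit: +138 days → 7 December 2044.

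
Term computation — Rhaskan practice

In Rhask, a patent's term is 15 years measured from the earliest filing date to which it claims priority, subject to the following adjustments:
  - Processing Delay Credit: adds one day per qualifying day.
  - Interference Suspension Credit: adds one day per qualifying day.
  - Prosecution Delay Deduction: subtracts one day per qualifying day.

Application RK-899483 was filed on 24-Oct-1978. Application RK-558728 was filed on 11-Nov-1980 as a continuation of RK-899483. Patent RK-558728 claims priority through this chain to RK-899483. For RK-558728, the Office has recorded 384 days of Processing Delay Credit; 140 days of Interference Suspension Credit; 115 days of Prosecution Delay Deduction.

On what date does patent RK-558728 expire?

Earliest priority filing: 24 October 1978.
Base term: 24 October 1978 + 15 years → 24 October 1993.
Processing Delay Credit: +384 days → 12 November 1994.
Interference Suspension Credit: +140 days → 1 April 1995.
Prosecution Delay Deduction: −115 days → 7 December 1994.

December 7, 1994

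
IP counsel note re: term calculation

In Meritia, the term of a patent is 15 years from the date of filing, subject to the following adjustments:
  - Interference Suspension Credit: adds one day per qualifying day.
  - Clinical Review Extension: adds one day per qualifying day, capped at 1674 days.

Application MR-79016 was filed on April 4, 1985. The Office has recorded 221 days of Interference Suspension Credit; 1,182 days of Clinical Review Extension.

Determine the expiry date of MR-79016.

Base term: filing date + 15 years → 4 April 2000.
Interference Suspension Credit: +221 days → 11 November 2000.
Clinical Review Extension: 1182 days (within the 1674-day cap) → +1182 days → 6 February 2004.

February 6, 2004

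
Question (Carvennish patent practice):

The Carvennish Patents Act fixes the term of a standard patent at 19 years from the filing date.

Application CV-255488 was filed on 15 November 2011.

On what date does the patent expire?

November 15, 2030

Filing date + 19 years → 15 November 2030.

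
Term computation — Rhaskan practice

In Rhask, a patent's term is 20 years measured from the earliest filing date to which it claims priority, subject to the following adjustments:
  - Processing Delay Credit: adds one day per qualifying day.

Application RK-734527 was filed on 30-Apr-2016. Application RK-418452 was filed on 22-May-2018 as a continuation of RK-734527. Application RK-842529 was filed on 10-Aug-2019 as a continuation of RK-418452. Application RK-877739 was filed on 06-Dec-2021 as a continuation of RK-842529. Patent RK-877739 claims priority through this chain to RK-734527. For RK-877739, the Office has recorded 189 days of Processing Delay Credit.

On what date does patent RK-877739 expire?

Earliest priority filing: 30 April 2016.
Base term: 30 April 2016 + 20 years → 30 April 2036.
Processing Delay Credit: +189 days → 5 November 2036.

2036-11-05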